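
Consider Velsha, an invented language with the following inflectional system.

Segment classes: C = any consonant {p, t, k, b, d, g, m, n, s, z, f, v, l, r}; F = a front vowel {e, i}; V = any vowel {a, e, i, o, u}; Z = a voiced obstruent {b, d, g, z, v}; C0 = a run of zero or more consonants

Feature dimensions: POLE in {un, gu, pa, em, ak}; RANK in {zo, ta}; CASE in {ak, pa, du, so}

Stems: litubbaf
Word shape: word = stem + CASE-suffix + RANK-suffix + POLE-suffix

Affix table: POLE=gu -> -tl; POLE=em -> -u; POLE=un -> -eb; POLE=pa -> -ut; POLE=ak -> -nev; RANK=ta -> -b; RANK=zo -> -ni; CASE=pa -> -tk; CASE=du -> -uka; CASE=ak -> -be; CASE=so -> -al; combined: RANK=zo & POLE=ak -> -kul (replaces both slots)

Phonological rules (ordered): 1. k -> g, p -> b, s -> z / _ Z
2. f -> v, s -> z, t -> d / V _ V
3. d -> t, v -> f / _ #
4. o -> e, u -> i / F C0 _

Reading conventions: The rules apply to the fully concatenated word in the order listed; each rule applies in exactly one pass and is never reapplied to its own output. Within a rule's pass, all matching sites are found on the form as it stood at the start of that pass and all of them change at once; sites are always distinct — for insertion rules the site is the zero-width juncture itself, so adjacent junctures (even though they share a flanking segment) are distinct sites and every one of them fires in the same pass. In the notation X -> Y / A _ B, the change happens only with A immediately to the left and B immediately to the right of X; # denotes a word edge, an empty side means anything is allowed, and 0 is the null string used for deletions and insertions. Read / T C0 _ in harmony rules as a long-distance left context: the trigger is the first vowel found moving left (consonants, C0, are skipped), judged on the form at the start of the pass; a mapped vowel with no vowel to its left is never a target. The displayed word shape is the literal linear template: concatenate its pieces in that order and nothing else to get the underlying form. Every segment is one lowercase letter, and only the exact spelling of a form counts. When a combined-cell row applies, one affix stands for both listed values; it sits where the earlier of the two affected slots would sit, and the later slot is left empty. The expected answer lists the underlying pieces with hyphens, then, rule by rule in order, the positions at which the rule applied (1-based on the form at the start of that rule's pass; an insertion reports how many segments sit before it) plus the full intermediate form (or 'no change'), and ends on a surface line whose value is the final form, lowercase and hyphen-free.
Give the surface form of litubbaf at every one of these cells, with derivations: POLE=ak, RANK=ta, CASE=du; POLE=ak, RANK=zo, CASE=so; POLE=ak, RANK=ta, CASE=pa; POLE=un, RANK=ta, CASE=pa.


cell POLE=ak, RANK=ta, CASE=du:
underlying: litubbaf-uka-b-nev
1. k -> g, p -> b, s -> z / _ Z: no change
2. f -> v, s -> z, t -> d / V _ V: fires at position(s) 3, 8: lidubbavukabnev
3. d -> t, v -> f / _ #: fires at position(s) 15: lidubbavukabnef
4. o -> e, u -> i / F C0 _: fires at position(s) 4: lidibbavukabnef
surface: lidibbavukabnef

cell POLE=ak, RANK=zo, CASE=so:
underlying: litubbaf-al-kul
1. k -> g, p -> b, s -> z / _ Z: no change
2. f -> v, s -> z, t -> d / V _ V: fires at position(s) 3, 8: lidubbavalkul
3. d -> t, v -> f / _ #: no change
4. o -> e, u -> i / F C0 _: fires at position(s) 4: lidibbavalkul
surface: lidibbavalkul

cell POLE=ak, RANK=ta, CASE=pa:
underlying: litubbaf-tk-b-nev
1. k -> g, p -> b, s -> z / _ Z: fires at position(s) 10: litubbaftgbnev
2. f -> v, s -> z, t -> d / V _ V: fires at position(s) 3: lidubbaftgbnev
3. d -> t, v -> f / _ #: fires at position(s) 14: lidubbaftgbnef
4. o -> e, u -> i / F C0 _: fires at position(s) 4: lidibbaftgbnef
surface: lidibbaftgbnef

cell POLE=un, RANK=ta, CASE=pa:
underlying: litubbaf-tk-b-eb
1. k -> g, p -> b, s -> z / _ Z: fires at position(s) 10: litubbaftgbeb
2. f -> v, s -> z, t -> d / V _ V: fires at position(s) 3: lidubbaftgbeb
3. d -> t, v -> f / _ #: no change
4. o -> e, u -> i / F C0 _: fires at position(s) 4: lidibbaftgbeb
surface: lidibbaftgbeb


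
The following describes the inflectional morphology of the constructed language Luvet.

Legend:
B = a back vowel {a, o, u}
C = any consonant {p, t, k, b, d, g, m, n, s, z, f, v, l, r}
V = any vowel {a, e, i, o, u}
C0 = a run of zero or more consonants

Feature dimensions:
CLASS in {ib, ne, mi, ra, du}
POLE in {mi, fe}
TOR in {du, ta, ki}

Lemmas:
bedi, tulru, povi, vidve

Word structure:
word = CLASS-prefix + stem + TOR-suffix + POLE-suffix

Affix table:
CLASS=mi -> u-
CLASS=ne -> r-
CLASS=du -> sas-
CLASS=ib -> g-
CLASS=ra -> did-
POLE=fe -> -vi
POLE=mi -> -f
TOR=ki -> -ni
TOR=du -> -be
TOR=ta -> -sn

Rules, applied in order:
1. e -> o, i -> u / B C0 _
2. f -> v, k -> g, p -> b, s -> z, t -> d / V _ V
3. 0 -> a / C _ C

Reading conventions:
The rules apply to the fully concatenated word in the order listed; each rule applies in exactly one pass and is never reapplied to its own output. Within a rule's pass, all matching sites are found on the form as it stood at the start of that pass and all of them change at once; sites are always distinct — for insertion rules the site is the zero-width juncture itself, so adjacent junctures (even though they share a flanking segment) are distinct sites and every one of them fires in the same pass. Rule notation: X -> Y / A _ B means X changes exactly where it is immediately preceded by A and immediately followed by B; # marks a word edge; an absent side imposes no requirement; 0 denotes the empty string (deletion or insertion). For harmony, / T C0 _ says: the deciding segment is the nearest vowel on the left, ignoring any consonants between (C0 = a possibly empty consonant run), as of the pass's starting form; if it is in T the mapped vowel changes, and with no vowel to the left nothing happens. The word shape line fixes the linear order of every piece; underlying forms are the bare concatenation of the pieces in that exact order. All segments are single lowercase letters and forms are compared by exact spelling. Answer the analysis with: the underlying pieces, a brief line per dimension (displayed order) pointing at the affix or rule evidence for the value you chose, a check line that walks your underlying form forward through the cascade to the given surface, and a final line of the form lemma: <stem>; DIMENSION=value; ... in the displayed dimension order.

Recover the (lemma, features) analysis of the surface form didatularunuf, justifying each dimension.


underlying: did-tulru-ni-f
CLASS=ra - signalled by the affix did-
POLE=mi - signalled by the affix -f
TOR=ki - signalled by the affix -ni
check: didtulrunif -> didtulrunuf -> didtulrunuf -> didatularunuf
lemma: tulru; CLASS=ra; POLE=mi; TOR=ki


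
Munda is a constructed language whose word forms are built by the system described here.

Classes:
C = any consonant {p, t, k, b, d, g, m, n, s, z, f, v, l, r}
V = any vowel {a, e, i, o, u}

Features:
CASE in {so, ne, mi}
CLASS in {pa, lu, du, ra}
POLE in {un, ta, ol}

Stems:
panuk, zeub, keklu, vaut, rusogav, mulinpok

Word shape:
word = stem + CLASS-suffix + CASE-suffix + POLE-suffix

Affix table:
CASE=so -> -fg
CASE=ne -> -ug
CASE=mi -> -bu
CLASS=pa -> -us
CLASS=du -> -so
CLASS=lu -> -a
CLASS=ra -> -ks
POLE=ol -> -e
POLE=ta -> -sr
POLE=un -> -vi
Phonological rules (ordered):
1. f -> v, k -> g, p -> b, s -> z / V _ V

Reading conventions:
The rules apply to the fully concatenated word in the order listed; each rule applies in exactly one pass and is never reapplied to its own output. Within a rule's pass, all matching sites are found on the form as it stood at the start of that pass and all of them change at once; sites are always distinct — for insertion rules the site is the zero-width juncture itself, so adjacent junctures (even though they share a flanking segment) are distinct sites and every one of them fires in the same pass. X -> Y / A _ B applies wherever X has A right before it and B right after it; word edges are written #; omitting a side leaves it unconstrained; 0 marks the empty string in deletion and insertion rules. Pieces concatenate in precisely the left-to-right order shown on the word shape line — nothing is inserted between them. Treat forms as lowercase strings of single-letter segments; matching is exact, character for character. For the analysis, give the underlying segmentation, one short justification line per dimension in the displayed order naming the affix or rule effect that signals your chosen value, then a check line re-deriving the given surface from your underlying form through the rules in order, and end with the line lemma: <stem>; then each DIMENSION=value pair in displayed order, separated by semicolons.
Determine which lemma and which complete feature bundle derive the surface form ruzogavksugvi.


underlying: rusogav-ks-ug-vi
CASE=ne - signalled by the affix -ug
CLASS=ra - signalled by the affix -ks
POLE=un - signalled by the affix -vi
check: rusogavksugvi -> ruzogavksugvi
lemma: rusogav; CASE=ne; CLASS=ra; POLE=un


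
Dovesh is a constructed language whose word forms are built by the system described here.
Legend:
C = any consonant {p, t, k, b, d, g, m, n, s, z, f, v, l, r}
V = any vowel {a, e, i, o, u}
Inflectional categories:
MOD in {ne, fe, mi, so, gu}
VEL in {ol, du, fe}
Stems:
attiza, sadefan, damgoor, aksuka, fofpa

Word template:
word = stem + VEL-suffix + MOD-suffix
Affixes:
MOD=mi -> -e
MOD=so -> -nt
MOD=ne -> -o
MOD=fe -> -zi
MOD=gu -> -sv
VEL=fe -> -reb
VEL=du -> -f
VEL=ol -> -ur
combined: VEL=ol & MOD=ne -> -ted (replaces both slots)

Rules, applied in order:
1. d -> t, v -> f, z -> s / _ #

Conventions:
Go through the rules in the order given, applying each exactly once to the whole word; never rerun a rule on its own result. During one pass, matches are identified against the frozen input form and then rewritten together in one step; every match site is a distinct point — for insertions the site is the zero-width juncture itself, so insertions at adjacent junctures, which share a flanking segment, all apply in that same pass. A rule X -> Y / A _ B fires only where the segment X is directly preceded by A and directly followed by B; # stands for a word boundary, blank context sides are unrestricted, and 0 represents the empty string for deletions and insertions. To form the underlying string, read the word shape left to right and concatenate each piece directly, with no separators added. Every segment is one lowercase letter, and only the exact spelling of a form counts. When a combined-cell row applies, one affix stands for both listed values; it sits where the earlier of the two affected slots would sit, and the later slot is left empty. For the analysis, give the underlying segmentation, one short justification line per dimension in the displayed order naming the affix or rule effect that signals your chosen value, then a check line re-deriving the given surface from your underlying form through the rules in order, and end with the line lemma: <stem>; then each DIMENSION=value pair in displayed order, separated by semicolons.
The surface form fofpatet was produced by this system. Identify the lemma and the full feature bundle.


underlying: fofpa-ted
MOD=ne - signalled by the combined affix row
VEL=ol - signalled by the combined affix row
check: fofpated -> fofpatet
lemma: fofpa; MOD=ne; VEL=ol


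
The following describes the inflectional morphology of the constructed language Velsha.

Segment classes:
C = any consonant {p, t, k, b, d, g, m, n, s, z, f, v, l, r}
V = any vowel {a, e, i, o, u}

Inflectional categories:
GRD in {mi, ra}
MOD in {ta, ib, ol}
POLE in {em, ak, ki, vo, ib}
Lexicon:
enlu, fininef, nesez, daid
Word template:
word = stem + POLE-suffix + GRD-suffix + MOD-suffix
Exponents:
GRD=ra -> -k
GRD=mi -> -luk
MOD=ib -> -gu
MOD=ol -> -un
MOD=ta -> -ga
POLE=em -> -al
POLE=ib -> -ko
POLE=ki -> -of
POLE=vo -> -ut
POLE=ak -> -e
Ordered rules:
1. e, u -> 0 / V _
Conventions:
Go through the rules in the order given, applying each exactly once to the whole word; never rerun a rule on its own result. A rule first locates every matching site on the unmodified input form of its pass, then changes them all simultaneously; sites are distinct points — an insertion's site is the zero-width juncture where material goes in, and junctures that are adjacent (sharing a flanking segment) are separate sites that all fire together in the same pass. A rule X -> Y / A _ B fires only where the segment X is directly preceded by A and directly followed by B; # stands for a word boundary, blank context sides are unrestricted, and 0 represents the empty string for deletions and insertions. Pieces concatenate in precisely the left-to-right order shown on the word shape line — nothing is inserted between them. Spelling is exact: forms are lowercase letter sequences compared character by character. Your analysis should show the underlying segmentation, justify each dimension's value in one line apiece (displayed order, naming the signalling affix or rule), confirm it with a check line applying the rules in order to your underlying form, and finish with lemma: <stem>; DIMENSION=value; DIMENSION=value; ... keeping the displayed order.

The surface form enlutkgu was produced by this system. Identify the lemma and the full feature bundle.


underlying: enlu-ut-k-gu
GRD=ra - signalled by the affix -k
MOD=ib - signalled by the affix -gu
POLE=vo - signalled by the affix -ut
check: enluutkgu -> enlutkgu
lemma: enlu; GRD=ra; MOD=ib; POLE=vo


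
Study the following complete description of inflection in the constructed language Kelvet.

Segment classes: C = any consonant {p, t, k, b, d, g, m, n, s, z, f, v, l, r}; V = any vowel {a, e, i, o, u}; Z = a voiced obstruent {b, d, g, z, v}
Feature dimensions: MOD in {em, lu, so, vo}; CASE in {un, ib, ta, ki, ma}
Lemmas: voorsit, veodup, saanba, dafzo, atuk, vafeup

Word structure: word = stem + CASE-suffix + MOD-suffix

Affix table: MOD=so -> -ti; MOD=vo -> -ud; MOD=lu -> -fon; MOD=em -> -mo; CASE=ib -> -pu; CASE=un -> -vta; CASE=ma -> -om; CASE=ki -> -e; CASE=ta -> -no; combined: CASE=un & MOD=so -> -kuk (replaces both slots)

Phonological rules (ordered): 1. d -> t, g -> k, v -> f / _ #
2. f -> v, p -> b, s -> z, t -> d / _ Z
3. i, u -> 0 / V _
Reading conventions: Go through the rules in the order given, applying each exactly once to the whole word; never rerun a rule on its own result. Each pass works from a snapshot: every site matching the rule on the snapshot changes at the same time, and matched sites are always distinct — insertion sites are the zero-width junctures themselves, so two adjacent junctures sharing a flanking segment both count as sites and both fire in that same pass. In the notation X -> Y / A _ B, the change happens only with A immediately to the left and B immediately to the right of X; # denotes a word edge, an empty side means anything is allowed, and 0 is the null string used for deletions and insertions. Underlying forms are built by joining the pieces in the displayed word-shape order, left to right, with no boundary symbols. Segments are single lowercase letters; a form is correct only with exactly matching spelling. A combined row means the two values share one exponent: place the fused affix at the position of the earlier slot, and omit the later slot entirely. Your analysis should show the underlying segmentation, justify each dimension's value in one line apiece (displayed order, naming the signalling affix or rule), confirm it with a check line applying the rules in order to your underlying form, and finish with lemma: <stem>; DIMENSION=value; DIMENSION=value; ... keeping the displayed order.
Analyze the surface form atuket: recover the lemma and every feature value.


underlying: atuk-e-ud
MOD=vo - signalled by the affix -ud
CASE=ki - signalled by the affix -e
check: atukeud -> atukeut -> atukeut -> atuket
lemma: atuk; MOD=vo; CASE=ki


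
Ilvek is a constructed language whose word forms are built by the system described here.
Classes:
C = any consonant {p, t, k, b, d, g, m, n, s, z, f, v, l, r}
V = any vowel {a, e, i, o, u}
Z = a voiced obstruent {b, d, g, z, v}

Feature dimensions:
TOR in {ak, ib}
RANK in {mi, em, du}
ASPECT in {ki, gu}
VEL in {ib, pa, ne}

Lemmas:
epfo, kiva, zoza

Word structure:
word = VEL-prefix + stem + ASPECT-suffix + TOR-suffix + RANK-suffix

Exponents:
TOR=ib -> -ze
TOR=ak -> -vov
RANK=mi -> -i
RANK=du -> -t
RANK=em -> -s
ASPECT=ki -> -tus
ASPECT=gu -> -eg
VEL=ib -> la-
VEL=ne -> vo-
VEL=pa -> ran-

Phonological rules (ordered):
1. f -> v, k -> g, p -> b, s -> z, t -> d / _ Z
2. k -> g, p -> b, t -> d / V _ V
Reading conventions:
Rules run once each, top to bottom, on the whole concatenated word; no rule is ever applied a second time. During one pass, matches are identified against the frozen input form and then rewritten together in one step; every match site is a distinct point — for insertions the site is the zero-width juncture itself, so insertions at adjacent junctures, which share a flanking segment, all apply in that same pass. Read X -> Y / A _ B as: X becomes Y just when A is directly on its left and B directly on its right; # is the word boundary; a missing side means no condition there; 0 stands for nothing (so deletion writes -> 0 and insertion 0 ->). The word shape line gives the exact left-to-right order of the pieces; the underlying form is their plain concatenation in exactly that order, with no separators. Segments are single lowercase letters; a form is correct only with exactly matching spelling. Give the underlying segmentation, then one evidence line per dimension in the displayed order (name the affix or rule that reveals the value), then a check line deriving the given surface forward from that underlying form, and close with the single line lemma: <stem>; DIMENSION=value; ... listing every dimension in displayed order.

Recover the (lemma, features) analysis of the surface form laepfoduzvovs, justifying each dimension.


underlying: la-epfo-tus-vov-s
TOR=ak - signalled by the affix -vov
RANK=em - signalled by the affix -s
ASPECT=ki - signalled by the affix -tus
VEL=ib - signalled by the affix la-
check: laepfotusvovs -> laepfotuzvovs -> laepfoduzvovs
lemma: epfo; TOR=ak; RANK=em; ASPECT=ki; VEL=ib


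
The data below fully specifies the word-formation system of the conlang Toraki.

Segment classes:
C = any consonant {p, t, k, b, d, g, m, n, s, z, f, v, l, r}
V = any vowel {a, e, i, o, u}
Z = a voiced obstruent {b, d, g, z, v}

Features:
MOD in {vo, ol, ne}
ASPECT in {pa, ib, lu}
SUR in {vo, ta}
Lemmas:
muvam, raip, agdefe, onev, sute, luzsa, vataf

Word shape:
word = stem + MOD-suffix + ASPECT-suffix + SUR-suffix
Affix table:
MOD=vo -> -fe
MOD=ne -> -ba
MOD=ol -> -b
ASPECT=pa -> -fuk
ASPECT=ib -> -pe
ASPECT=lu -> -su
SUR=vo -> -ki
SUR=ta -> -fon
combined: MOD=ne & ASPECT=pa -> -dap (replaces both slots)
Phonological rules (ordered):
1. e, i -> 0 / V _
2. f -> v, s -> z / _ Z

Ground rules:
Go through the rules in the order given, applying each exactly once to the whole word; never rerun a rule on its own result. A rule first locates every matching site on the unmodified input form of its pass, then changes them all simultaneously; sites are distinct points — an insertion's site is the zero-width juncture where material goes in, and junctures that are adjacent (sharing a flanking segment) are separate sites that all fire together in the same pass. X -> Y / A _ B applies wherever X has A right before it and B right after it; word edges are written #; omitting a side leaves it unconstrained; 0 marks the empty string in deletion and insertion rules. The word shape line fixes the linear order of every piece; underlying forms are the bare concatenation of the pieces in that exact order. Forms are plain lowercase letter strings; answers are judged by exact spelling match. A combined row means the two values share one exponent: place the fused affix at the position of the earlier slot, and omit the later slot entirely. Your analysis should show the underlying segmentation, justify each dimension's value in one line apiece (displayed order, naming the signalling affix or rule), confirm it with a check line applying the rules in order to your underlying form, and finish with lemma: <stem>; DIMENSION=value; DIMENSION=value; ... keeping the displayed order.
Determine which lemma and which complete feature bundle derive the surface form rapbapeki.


underlying: raip-ba-pe-ki
MOD=ne - signalled by the affix -ba
ASPECT=ib - signalled by the affix -pe
SUR=vo - signalled by the affix -ki
check: raipbapeki -> rapbapeki -> rapbapeki
lemma: raip; MOD=ne; ASPECT=ib; SUR=vo


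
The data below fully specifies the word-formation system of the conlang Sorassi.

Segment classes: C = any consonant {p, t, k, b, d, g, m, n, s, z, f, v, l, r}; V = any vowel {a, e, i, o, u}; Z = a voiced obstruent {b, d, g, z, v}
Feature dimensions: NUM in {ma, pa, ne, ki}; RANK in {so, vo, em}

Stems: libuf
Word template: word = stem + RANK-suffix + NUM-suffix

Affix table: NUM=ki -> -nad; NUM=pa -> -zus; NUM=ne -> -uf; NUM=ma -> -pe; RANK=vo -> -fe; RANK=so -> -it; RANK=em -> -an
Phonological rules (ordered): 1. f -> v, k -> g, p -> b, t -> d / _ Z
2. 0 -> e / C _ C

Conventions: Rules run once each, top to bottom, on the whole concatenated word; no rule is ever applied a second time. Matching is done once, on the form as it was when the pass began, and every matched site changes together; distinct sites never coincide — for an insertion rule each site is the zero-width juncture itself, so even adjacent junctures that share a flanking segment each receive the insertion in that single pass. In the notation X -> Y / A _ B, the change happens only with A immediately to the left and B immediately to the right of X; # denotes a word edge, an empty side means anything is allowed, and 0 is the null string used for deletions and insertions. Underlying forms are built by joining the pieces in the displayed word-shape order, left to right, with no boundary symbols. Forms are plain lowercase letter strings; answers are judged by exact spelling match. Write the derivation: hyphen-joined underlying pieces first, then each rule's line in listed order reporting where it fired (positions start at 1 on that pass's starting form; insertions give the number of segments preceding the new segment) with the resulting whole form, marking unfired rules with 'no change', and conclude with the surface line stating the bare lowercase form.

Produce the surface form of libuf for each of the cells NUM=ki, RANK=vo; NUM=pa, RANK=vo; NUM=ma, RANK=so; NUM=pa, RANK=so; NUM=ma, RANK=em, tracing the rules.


cell NUM=ki, RANK=vo:
underlying: libuf-fe-nad
1. f -> v, k -> g, p -> b, t -> d / _ Z: no change
2. 0 -> e / C _ C: inserts after position(s) 5: libufefenad
surface: libufefenad

cell NUM=pa, RANK=vo:
underlying: libuf-fe-zus
1. f -> v, k -> g, p -> b, t -> d / _ Z: no change
2. 0 -> e / C _ C: inserts after position(s) 5: libufefezus
surface: libufefezus

cell NUM=ma, RANK=so:
underlying: libuf-it-pe
1. f -> v, k -> g, p -> b, t -> d / _ Z: no change
2. 0 -> e / C _ C: inserts after position(s) 7: libufitepe
surface: libufitepe

cell NUM=pa, RANK=so:
underlying: libuf-it-zus
1. f -> v, k -> g, p -> b, t -> d / _ Z: fires at position(s) 7: libufidzus
2. 0 -> e / C _ C: inserts after position(s) 7: libufidezus
surface: libufidezus

cell NUM=ma, RANK=em:
underlying: libuf-an-pe
1. f -> v, k -> g, p -> b, t -> d / _ Z: no change
2. 0 -> e / C _ C: inserts after position(s) 7: libufanepe
surface: libufanepe


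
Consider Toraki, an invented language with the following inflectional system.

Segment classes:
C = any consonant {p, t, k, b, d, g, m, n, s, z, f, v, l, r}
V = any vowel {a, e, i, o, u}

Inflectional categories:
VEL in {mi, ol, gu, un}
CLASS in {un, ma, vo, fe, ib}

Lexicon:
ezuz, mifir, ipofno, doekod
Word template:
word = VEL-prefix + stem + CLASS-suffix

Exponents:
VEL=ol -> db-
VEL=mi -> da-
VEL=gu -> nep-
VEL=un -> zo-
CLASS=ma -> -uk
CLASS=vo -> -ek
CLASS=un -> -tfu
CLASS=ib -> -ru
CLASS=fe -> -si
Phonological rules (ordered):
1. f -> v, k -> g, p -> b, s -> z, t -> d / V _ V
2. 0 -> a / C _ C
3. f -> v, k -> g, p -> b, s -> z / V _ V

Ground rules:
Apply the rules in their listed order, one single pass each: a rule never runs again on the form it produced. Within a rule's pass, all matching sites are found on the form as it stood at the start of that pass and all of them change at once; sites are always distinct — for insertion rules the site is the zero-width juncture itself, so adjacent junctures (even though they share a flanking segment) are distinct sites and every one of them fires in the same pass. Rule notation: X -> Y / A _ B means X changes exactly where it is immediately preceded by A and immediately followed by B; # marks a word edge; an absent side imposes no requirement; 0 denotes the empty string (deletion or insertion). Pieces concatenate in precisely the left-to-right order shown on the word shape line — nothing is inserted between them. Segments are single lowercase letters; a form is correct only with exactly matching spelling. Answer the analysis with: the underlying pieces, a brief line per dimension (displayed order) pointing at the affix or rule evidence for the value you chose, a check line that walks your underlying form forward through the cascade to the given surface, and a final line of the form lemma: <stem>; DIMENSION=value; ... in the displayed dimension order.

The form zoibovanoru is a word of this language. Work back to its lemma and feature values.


underlying: zo-ipofno-ru
VEL=un - signalled by the affix zo-
CLASS=ib - signalled by the affix -ru
check: zoipofnoru -> zoibofnoru -> zoibofanoru -> zoibovanoru
lemma: ipofno; VEL=un; CLASS=ib


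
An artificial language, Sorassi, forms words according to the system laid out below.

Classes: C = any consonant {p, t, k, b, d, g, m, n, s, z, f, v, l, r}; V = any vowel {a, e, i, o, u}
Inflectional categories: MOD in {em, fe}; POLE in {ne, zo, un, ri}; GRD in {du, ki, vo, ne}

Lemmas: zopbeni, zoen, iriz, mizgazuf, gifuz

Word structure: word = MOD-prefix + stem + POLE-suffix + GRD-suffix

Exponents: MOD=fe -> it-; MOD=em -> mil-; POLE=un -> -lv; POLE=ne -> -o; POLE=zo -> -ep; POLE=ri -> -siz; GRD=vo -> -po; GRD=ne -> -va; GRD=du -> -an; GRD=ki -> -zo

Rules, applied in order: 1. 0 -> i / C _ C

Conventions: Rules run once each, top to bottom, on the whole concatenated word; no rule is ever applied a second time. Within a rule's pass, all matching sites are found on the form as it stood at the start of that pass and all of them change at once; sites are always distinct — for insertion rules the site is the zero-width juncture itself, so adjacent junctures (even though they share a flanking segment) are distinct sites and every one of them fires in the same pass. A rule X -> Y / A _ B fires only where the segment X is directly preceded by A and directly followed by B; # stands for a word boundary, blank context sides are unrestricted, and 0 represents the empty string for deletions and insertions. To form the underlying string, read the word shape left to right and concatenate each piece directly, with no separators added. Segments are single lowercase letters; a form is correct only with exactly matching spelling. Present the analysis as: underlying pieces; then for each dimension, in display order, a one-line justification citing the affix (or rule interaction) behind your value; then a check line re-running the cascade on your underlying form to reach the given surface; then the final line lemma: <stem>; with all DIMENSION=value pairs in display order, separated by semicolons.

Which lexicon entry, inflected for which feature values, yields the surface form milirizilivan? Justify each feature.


underlying: mil-iriz-lv-an
MOD=em - signalled by the affix mil-
POLE=un - signalled by the affix -lv
GRD=du - signalled by the affix -an
check: milirizlvan -> milirizilivan
lemma: iriz; MOD=em; POLE=un; GRD=du


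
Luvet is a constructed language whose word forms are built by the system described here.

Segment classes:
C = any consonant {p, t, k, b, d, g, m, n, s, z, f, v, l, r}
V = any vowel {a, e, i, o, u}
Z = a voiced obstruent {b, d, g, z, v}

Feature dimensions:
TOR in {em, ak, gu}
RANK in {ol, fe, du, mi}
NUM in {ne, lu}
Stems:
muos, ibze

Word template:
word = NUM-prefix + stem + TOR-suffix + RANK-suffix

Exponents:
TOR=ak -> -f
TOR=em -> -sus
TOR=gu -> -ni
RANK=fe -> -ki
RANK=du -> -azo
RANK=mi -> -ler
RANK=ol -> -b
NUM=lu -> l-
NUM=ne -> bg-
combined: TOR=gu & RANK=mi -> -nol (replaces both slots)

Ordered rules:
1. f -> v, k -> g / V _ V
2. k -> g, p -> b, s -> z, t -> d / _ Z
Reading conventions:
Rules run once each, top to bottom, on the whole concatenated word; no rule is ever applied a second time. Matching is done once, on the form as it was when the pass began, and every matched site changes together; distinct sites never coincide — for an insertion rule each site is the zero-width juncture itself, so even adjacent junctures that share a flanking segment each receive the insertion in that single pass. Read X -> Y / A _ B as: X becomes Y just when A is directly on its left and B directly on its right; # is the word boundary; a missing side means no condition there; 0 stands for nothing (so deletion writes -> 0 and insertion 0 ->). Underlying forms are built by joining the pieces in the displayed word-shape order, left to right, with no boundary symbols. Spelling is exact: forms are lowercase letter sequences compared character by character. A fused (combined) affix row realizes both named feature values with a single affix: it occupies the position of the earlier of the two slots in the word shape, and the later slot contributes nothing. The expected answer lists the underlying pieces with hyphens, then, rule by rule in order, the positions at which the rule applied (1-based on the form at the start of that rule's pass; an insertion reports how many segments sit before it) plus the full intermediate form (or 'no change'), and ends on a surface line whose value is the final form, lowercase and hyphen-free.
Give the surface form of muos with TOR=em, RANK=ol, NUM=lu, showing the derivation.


underlying: l-muos-sus-b
1. f -> v, k -> g / V _ V: no change
2. k -> g, p -> b, s -> z, t -> d / _ Z: fires at position(s) 8: lmuossuzb
surface: lmuossuzb


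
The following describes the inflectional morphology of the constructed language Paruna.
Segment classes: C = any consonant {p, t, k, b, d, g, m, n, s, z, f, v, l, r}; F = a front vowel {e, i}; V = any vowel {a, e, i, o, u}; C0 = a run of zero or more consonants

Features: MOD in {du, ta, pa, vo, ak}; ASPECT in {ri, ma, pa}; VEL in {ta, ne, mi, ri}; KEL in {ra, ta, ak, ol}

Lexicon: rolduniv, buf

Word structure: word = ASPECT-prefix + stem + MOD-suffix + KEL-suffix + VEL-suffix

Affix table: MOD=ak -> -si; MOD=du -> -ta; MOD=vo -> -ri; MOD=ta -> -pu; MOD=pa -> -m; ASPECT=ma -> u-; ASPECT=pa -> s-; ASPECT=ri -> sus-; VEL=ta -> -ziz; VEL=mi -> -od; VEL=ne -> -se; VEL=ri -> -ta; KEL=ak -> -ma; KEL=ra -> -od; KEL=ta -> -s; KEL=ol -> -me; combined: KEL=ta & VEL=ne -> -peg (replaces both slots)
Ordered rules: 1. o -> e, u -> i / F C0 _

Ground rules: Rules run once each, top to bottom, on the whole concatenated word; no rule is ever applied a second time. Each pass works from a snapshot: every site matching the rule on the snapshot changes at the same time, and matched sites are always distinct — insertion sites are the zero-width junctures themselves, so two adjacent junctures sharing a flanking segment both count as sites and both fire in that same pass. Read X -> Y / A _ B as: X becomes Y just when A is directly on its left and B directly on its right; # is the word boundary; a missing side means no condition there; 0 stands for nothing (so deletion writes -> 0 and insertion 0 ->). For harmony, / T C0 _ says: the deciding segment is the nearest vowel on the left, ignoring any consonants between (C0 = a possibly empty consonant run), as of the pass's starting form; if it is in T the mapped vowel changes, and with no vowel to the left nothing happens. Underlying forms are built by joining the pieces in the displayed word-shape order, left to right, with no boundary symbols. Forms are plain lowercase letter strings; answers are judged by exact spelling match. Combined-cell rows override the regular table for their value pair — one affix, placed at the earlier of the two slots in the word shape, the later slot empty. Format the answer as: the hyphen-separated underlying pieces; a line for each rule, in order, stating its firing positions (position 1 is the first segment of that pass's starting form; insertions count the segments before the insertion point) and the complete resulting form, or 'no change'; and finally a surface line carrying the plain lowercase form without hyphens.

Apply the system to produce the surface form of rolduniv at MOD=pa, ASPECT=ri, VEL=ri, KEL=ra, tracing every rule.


underlying: sus-rolduniv-m-od-ta
1. o -> e, u -> i / F C0 _: fires at position(s) 13: susroldunivmedta
surface: susroldunivmedta


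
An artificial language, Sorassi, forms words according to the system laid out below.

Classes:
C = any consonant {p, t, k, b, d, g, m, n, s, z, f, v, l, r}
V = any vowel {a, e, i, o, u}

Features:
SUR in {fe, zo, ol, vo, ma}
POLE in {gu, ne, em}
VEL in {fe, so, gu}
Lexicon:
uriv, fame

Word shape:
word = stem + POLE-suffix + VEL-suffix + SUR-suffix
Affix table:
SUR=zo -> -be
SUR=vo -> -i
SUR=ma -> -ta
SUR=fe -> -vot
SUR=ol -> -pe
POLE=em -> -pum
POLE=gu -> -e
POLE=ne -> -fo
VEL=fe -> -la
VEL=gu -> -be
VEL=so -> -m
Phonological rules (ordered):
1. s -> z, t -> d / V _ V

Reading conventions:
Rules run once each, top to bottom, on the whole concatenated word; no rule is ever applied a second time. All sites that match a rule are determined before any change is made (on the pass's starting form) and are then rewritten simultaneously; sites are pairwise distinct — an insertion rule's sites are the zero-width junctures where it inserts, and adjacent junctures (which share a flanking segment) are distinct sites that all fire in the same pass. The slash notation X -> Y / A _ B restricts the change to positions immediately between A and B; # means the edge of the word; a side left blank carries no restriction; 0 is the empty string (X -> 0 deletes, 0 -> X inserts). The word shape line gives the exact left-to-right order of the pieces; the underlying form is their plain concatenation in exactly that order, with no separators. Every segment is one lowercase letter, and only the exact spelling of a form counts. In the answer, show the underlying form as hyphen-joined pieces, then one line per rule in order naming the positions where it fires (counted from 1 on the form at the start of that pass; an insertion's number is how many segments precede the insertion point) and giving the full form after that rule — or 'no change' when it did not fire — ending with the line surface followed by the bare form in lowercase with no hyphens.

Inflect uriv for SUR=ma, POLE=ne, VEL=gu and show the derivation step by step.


underlying: uriv-fo-be-ta
1. s -> z, t -> d / V _ V: fires at position(s) 9: urivfobeda
surface: urivfobeda


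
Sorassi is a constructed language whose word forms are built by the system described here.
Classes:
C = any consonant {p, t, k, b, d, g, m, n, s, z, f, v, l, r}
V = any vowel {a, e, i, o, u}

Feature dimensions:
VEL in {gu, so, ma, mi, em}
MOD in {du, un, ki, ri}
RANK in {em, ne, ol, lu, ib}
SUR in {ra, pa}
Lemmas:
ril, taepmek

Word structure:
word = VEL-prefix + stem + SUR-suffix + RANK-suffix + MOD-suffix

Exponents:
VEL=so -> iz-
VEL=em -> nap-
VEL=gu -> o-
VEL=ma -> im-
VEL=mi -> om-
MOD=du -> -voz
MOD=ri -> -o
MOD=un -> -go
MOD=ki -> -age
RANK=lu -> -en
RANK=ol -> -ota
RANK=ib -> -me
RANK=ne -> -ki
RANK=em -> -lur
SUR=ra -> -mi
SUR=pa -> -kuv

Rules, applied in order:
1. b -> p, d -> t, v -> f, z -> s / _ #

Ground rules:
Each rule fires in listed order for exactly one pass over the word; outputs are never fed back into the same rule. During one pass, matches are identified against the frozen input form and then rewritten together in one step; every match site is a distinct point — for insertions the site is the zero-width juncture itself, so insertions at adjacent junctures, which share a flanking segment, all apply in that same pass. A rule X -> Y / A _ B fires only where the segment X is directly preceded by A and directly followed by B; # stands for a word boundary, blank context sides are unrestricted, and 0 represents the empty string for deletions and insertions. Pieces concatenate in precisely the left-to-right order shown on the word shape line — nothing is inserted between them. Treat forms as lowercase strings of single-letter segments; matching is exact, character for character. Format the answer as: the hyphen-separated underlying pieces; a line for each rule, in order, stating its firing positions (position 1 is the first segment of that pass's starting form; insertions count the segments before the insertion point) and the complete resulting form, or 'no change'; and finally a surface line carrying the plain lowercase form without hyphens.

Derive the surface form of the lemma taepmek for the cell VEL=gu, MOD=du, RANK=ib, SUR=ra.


underlying: o-taepmek-mi-me-voz
1. b -> p, d -> t, v -> f, z -> s / _ #: fires at position(s) 15: otaepmekmimevos
surface: otaepmekmimevos


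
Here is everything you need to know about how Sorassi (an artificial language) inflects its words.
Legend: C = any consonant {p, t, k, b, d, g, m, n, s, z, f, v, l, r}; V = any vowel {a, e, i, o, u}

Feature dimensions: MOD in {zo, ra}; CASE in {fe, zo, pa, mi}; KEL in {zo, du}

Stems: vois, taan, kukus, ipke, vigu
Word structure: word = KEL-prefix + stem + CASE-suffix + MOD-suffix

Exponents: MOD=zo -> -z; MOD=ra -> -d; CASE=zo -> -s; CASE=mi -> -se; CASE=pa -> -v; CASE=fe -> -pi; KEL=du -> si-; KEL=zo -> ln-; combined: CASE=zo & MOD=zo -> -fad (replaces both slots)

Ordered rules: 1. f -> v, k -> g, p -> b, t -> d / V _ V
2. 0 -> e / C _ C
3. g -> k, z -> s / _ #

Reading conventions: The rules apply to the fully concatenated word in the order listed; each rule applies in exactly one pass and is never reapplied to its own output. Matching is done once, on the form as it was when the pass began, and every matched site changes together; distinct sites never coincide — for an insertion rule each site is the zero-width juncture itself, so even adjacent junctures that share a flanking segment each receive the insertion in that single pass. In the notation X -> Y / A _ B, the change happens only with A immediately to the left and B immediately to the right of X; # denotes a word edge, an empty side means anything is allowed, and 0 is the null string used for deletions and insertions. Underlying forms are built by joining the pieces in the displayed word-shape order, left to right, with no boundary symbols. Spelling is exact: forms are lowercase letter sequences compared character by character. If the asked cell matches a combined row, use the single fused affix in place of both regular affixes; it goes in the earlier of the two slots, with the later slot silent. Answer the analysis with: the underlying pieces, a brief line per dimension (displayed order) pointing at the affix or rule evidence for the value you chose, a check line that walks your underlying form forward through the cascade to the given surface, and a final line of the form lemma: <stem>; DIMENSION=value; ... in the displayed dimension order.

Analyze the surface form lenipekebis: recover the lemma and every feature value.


underlying: ln-ipke-pi-z
MOD=zo - signalled by the affix -z
CASE=fe - signalled by the affix -pi
KEL=zo - signalled by the affix ln-
check: lnipkepiz -> lnipkebiz -> lenipekebiz -> lenipekebis
lemma: ipke; MOD=zo; CASE=fe; KEL=zo


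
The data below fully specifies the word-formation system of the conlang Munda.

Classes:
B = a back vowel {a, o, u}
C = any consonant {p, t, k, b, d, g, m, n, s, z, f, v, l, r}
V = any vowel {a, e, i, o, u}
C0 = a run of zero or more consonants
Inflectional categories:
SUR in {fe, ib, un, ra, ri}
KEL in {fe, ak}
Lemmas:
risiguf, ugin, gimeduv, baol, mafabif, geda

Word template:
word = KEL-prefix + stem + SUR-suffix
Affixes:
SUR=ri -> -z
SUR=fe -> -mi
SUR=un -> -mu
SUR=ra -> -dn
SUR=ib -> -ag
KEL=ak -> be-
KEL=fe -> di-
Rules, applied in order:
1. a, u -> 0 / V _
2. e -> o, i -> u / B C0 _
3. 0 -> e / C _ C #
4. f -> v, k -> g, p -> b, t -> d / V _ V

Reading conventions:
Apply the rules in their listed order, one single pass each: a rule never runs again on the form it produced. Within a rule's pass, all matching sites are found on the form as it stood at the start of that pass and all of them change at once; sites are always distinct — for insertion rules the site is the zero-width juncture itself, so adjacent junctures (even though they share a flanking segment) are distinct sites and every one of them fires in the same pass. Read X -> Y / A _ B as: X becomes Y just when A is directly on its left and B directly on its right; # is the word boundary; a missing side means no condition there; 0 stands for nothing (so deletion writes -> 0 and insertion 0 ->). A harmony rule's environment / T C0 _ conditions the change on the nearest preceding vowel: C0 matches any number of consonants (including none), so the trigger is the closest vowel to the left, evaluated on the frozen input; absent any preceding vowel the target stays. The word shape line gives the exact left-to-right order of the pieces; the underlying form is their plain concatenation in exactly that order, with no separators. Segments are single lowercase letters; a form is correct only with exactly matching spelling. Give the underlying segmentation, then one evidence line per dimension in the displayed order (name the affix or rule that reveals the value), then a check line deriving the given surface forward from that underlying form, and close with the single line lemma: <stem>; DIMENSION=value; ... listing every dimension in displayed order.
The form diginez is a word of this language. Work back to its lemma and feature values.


underlying: di-ugin-z
SUR=ri - signalled by the affix -z
KEL=fe - signalled by the affix di-
check: diuginz -> diginz -> diginz -> diginez -> diginez
lemma: ugin; SUR=ri; KEL=fe
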